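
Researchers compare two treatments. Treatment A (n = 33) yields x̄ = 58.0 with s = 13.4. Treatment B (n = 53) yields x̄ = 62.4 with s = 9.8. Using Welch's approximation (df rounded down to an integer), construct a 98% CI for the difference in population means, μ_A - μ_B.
(-10.86, 2.06)

Difference: x̄₁ - x̄₂ = -4.40
SE = √(s₁²/n₁ + s₂²/n₂) = √(13.4²/33 + 9.8²/53) = 2.6932
df = 53.23 → 53 (Welch–Satterthwaite, rounded down)
t* = 2.399

CI: -4.40 ± 2.399 · 2.6932 = -4.40 ± 6.46 = (-10.86, 2.06)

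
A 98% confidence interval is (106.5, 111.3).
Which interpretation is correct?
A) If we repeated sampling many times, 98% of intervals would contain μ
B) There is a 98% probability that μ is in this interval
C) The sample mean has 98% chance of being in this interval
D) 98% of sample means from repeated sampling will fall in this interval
A

A) Correct — this is the frequentist long-run coverage interpretation.
B) Wrong — μ is fixed; the randomness lives in the interval, not in μ.
C) Wrong — x̄ is observed and sits in the interval by construction.
D) Wrong — coverage applies to intervals containing μ, not to future x̄ values.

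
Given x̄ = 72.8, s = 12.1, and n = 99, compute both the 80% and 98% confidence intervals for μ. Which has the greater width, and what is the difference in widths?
98% CI is wider by 2.61

df = 98
80% CI: t* = 1.290, (71.23, 74.37), width = 2 · t* · s/√n = 3.14
98% CI: t* = 2.365, (69.92, 75.68), width = 2 · t* · s/√n = 5.75

The 98% CI is wider by 5.75 - 3.14 = 2.61.
Higher confidence requires a wider interval.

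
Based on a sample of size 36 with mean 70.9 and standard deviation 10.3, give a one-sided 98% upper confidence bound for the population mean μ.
μ ≤ 74.56

Upper bound (one-sided):
t* = 2.133 (one-sided for 98%)
Upper bound = x̄ + t* · s/√n = 70.9 + 2.133 · 10.3/√36 = 74.56

We are 98% confident that μ ≤ 74.56.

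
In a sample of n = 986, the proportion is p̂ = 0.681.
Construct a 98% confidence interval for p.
(0.646, 0.716)

Proportion CI:
SE = √(p̂(1-p̂)/n) = √(0.681 · 0.319 / 986) = 0.01484

z* = 2.326
Margin = z* · SE = 2.326 · 0.01484 = 0.0345

CI: 0.681 ± 0.0345 = (0.646, 0.716)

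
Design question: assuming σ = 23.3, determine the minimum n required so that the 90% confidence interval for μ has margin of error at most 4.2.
n ≥ 84

For margin E ≤ 4.2:
n ≥ (z* · σ / E)²
n ≥ (1.645 · 23.3 / 4.2)²
n ≥ 83.28

Minimum n = 84 (rounding up)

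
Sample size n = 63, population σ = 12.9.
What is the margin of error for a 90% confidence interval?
Margin of error = 2.67

Margin of error = z* · σ/√n
= 1.645 · 12.9/√63
= 1.645 · 12.9/7.9373
= 2.67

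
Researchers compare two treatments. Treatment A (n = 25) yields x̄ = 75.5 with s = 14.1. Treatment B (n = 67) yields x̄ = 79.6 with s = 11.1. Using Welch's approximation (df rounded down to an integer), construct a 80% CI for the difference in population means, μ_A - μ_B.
(-8.19, -0.01)

Difference: x̄₁ - x̄₂ = -4.10
SE = √(s₁²/n₁ + s₂²/n₂) = √(14.1²/25 + 11.1²/67) = 3.1291
df = 35.69 → 35 (Welch–Satterthwaite, rounded down)
t* = 1.306

CI: -4.10 ± 1.306 · 3.1291 = -4.10 ± 4.09 = (-8.19, -0.01)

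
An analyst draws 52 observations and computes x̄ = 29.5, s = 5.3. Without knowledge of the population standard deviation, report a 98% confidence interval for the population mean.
(27.73, 31.27)

t-interval (σ unknown):
df = n - 1 = 51
t* = 2.402 for 98% confidence

Margin of error = t* · s/√n = 2.402 · 5.3/√52 = 1.77

CI: (27.73, 31.27)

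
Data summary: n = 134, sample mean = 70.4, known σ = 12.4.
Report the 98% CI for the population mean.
(67.91, 72.89)

z-interval (σ known):
z* = 2.326 for 98% confidence

Margin of error = z* · σ/√n = 2.326 · 12.4/√134 = 2.49

CI: (70.4 - 2.49, 70.4 + 2.49) = (67.91, 72.89)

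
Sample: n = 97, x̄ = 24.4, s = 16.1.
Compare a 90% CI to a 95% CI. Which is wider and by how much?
95% CI is wider by 1.06

df = 96
90% CI: t* = 1.661, (21.68, 27.12), width = 2 · t* · s/√n = 5.43
95% CI: t* = 1.985, (21.16, 27.64), width = 2 · t* · s/√n = 6.49

The 95% CI is wider by 6.49 - 5.43 = 1.06.
Higher confidence requires a wider interval.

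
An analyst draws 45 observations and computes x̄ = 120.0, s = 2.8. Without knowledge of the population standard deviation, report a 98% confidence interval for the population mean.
(118.99, 121.01)

t-interval (σ unknown):
df = n - 1 = 44
t* = 2.414 for 98% confidence

Margin of error = t* · s/√n = 2.414 · 2.8/√45 = 1.01

CI: (118.99, 121.01)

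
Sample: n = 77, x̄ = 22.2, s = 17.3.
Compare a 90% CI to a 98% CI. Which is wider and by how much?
98% CI is wider by 2.80

df = 76
90% CI: t* = 1.665, (18.92, 25.48), width = 2 · t* · s/√n = 6.57
98% CI: t* = 2.376, (17.52, 26.88), width = 2 · t* · s/√n = 9.37

The 98% CI is wider by 9.37 - 6.57 = 2.80.
Higher confidence requires a wider interval.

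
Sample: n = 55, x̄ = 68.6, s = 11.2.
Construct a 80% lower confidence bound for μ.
μ ≥ 67.32

Lower bound (one-sided):
t* = 0.848 (one-sided for 80%)
Lower bound = x̄ - t* · s/√n = 68.6 - 0.848 · 11.2/√55 = 67.32

We are 80% confident that μ ≥ 67.32.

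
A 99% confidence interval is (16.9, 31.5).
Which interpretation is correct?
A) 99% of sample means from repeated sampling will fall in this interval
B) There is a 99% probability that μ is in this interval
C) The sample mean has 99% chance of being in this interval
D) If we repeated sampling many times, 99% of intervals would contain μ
D

A) Wrong — coverage applies to intervals containing μ, not to future x̄ values.
B) Wrong — μ is fixed; the randomness lives in the interval, not in μ.
C) Wrong — x̄ is observed and sits in the interval by construction.
D) Correct — this is the frequentist long-run coverage interpretation.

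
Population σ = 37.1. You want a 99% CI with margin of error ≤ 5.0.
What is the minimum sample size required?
n ≥ 366

For margin E ≤ 5.0:
n ≥ (z* · σ / E)²
n ≥ (2.576 · 37.1 / 5.0)²
n ≥ 365.34

Minimum n = 366 (rounding up)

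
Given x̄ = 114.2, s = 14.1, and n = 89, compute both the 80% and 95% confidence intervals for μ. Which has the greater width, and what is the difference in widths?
95% CI is wider by 2.08

df = 88
80% CI: t* = 1.291, (112.27, 116.13), width = 2 · t* · s/√n = 3.86
95% CI: t* = 1.987, (111.23, 117.17), width = 2 · t* · s/√n = 5.94

The 95% CI is wider by 5.94 - 3.86 = 2.08.
Higher confidence requires a wider interval.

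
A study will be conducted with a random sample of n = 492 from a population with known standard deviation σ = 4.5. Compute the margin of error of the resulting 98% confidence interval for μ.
Margin of error = 0.47

Margin of error = z* · σ/√n
= 2.326 · 4.5/√492
= 2.326 · 4.5/22.1811
= 0.47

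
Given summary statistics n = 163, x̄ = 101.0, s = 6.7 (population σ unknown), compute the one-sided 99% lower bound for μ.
μ ≥ 99.77

Lower bound (one-sided):
t* = 2.350 (one-sided for 99%)
Lower bound = x̄ - t* · s/√n = 101.0 - 2.350 · 6.7/√163 = 99.77

We are 99% confident that μ ≥ 99.77.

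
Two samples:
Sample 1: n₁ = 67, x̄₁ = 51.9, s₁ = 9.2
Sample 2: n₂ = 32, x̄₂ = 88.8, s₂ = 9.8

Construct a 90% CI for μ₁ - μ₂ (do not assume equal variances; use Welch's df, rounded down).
(-40.35, -33.45)

Difference: x̄₁ - x̄₂ = -36.90
SE = √(s₁²/n₁ + s₂²/n₂) = √(9.2²/67 + 9.8²/32) = 2.0651
df = 57.78 → 57 (Welch–Satterthwaite, rounded down)
t* = 1.672

CI: -36.90 ± 1.672 · 2.0651 = -36.90 ± 3.45 = (-40.35, -33.45)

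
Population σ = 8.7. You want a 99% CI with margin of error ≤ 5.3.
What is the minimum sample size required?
n ≥ 18

For margin E ≤ 5.3:
n ≥ (z* · σ / E)²
n ≥ (2.576 · 8.7 / 5.3)²
n ≥ 17.88

Minimum n = 18 (rounding up)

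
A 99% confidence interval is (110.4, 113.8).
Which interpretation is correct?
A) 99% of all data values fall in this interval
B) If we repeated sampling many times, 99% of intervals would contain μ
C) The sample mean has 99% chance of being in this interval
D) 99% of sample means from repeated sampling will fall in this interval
B

A) Wrong — a CI is about the parameter μ, not individual data values.
B) Correct — this is the frequentist long-run coverage interpretation.
C) Wrong — x̄ is observed and sits in the interval by construction.
D) Wrong — coverage applies to intervals containing μ, not to future x̄ values.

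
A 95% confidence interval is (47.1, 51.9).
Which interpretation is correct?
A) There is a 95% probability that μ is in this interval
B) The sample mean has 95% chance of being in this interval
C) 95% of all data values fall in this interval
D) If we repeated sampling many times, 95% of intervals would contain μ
D

A) Wrong — μ is fixed; the randomness lives in the interval, not in μ.
B) Wrong — x̄ is observed and sits in the interval by construction.
C) Wrong — a CI is about the parameter μ, not individual data values.
D) Correct — this is the frequentist long-run coverage interpretation.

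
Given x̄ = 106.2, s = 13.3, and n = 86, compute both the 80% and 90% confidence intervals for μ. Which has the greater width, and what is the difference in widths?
90% CI is wider by 1.06

df = 85
80% CI: t* = 1.292, (104.35, 108.05), width = 2 · t* · s/√n = 3.71
90% CI: t* = 1.663, (103.81, 108.59), width = 2 · t* · s/√n = 4.77

The 90% CI is wider by 4.77 - 3.71 = 1.06.
Higher confidence requires a wider interval.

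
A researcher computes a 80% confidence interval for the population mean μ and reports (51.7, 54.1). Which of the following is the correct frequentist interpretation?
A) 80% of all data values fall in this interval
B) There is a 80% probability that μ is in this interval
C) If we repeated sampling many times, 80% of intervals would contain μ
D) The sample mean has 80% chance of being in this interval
C

A) Wrong — a CI is about the parameter μ, not individual data values.
B) Wrong — μ is fixed; the randomness lives in the interval, not in μ.
C) Correct — this is the frequentist long-run coverage interpretation.
D) Wrong — x̄ is observed and sits in the interval by construction.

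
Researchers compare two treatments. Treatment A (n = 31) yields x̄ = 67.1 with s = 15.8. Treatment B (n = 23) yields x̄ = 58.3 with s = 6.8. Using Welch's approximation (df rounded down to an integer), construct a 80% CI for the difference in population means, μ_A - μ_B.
(4.67, 12.93)

Difference: x̄₁ - x̄₂ = 8.80
SE = √(s₁²/n₁ + s₂²/n₂) = √(15.8²/31 + 6.8²/23) = 3.1723
df = 43.18 → 43 (Welch–Satterthwaite, rounded down)
t* = 1.302

CI: 8.80 ± 1.302 · 3.1723 = 8.80 ± 4.13 = (4.67, 12.93)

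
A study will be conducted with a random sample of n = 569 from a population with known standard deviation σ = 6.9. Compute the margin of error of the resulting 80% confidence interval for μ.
Margin of error = 0.37

Margin of error = z* · σ/√n
= 1.282 · 6.9/√569
= 1.282 · 6.9/23.8537
= 0.37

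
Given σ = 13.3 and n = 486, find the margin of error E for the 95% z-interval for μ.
Margin of error = 1.18

Margin of error = z* · σ/√n
= 1.960 · 13.3/√486
= 1.960 · 13.3/22.0454
= 1.18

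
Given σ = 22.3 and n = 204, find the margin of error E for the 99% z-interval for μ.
Margin of error = 4.02

Margin of error = z* · σ/√n
= 2.576 · 22.3/√204
= 2.576 · 22.3/14.2829
= 4.02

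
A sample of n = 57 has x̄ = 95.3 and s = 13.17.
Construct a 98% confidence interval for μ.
(91.12, 99.48)

t-interval (σ unknown):
df = n - 1 = 56
t* = 2.395 for 98% confidence

Margin of error = t* · s/√n = 2.395 · 13.17/√57 = 4.18

CI: (91.12, 99.48)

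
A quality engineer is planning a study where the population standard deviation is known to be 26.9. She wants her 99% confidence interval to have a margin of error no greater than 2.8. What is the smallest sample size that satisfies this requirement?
n ≥ 613

For margin E ≤ 2.8:
n ≥ (z* · σ / E)²
n ≥ (2.576 · 26.9 / 2.8)²
n ≥ 612.46

Minimum n = 613 (rounding up)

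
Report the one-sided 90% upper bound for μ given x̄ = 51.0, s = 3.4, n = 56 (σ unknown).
μ ≤ 51.59

Upper bound (one-sided):
t* = 1.297 (one-sided for 90%)
Upper bound = x̄ + t* · s/√n = 51.0 + 1.297 · 3.4/√56 = 51.59

We are 90% confident that μ ≤ 51.59.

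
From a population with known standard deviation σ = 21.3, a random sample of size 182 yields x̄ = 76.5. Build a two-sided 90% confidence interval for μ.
(73.90, 79.10)

z-interval (σ known):
z* = 1.645 for 90% confidence

Margin of error = z* · σ/√n = 1.645 · 21.3/√182 = 2.60

CI: (76.5 - 2.60, 76.5 + 2.60) = (73.90, 79.10)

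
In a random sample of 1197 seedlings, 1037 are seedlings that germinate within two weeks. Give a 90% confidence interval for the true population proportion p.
(0.850, 0.883)

Proportion CI:
p̂ = 1037/1197 = 0.86633
SE = √(p̂(1-p̂)/n) = √(0.86633 · 0.13367 / 1197) = 0.00984

z* = 1.645
Margin = z* · SE = 1.645 · 0.00984 = 0.0162

CI: 0.86633 ± 0.0162 = (0.850, 0.883)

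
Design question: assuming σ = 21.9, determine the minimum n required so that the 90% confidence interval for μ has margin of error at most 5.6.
n ≥ 42

For margin E ≤ 5.6:
n ≥ (z* · σ / E)²
n ≥ (1.645 · 21.9 / 5.6)²
n ≥ 41.39

Minimum n = 42 (rounding up)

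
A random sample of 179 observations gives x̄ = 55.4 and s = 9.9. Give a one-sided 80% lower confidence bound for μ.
μ ≥ 54.78

Lower bound (one-sided):
t* = 0.844 (one-sided for 80%)
Lower bound = x̄ - t* · s/√n = 55.4 - 0.844 · 9.9/√179 = 54.78

We are 80% confident that μ ≥ 54.78.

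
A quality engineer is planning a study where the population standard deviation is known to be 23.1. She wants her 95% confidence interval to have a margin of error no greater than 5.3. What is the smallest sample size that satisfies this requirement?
n ≥ 73

For margin E ≤ 5.3:
n ≥ (z* · σ / E)²
n ≥ (1.960 · 23.1 / 5.3)²
n ≥ 72.98

Minimum n = 73 (rounding up)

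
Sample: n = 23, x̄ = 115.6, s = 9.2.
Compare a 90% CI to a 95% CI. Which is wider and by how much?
95% CI is wider by 1.37

df = 22
90% CI: t* = 1.717, (112.31, 118.89), width = 2 · t* · s/√n = 6.59
95% CI: t* = 2.074, (111.62, 119.58), width = 2 · t* · s/√n = 7.96

The 95% CI is wider by 7.96 - 6.59 = 1.37.
Higher confidence requires a wider interval.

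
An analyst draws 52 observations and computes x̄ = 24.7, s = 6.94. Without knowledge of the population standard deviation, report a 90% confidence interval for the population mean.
(23.09, 26.31)

t-interval (σ unknown):
df = n - 1 = 51
t* = 1.675 for 90% confidence

Margin of error = t* · s/√n = 1.675 · 6.94/√52 = 1.61

CI: (23.09, 26.31)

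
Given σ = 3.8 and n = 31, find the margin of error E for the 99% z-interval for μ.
Margin of error = 1.76

Margin of error = z* · σ/√n
= 2.576 · 3.8/√31
= 2.576 · 3.8/5.5678
= 1.76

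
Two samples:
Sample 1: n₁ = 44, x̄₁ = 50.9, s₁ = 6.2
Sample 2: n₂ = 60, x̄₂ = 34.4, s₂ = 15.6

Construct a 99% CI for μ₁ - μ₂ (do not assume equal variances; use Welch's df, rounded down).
(10.64, 22.36)

Difference: x̄₁ - x̄₂ = 16.50
SE = √(s₁²/n₁ + s₂²/n₂) = √(6.2²/44 + 15.6²/60) = 2.2203
df = 81.94 → 81 (Welch–Satterthwaite, rounded down)
t* = 2.638

CI: 16.50 ± 2.638 · 2.2203 = 16.50 ± 5.86 = (10.64, 22.36)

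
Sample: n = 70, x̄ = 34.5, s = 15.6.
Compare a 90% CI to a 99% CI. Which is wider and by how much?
99% CI is wider by 3.66

df = 69
90% CI: t* = 1.667, (31.39, 37.61), width = 2 · t* · s/√n = 6.22
99% CI: t* = 2.649, (29.56, 39.44), width = 2 · t* · s/√n = 9.88

The 99% CI is wider by 9.88 - 6.22 = 3.66.
Higher confidence requires a wider interval.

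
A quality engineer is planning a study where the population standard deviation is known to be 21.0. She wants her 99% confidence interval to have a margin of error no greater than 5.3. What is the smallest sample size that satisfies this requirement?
n ≥ 105

For margin E ≤ 5.3:
n ≥ (z* · σ / E)²
n ≥ (2.576 · 21.0 / 5.3)²
n ≥ 104.18

Minimum n = 105 (rounding up)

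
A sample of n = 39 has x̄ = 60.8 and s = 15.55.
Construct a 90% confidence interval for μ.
(56.60, 65.00)

t-interval (σ unknown):
df = n - 1 = 38
t* = 1.686 for 90% confidence

Margin of error = t* · s/√n = 1.686 · 15.55/√39 = 4.20

CI: (56.60, 65.00)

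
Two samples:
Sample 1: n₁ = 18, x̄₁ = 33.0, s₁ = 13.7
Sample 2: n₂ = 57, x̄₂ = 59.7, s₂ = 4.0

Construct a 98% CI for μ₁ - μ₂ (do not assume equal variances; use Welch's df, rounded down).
(-35.10, -18.30)

Difference: x̄₁ - x̄₂ = -26.70
SE = √(s₁²/n₁ + s₂²/n₂) = √(13.7²/18 + 4.0²/57) = 3.2723
df = 17.92 → 17 (Welch–Satterthwaite, rounded down)
t* = 2.567

CI: -26.70 ± 2.567 · 3.2723 = -26.70 ± 8.40 = (-35.10, -18.30)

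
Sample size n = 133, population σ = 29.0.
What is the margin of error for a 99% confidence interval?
Margin of error = 6.48

Margin of error = z* · σ/√n
= 2.576 · 29.0/√133
= 2.576 · 29.0/11.5326
= 6.48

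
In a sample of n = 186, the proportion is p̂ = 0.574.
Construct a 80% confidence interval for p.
(0.528, 0.620)

Proportion CI:
SE = √(p̂(1-p̂)/n) = √(0.574 · 0.426 / 186) = 0.03626

z* = 1.282
Margin = z* · SE = 1.282 · 0.03626 = 0.0465

CI: 0.574 ± 0.0465 = (0.528, 0.620)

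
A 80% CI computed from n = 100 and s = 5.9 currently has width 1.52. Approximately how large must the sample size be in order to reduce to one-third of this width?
n ≈ 900

CI width ∝ 1/√n
To reduce width by factor 3, need √n to grow by 3 → need 3² = 9 times as many samples.

Current: n = 100, width = 1.52
New: n = 900, width ≈ 0.50

Width reduced by factor of 1.52/0.50 = 3.04.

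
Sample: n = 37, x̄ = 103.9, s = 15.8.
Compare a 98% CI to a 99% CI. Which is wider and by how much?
99% CI is wider by 1.49

df = 36
98% CI: t* = 2.434, (97.58, 110.22), width = 2 · t* · s/√n = 12.64
99% CI: t* = 2.719, (96.84, 110.96), width = 2 · t* · s/√n = 14.13

The 99% CI is wider by 14.13 - 12.64 = 1.49.
Higher confidence requires a wider interval.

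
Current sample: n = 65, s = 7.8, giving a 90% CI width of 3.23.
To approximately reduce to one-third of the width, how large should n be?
n ≈ 585

CI width ∝ 1/√n
To reduce width by factor 3, need √n to grow by 3 → need 3² = 9 times as many samples.

Current: n = 65, width = 3.23
New: n = 585, width ≈ 1.06

Width reduced by factor of 3.23/1.06 = 3.05.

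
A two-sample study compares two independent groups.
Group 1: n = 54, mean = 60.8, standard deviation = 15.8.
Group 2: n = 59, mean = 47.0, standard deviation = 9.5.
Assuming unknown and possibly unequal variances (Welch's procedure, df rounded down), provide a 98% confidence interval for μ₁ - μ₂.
(7.92, 19.68)

Difference: x̄₁ - x̄₂ = 13.80
SE = √(s₁²/n₁ + s₂²/n₂) = √(15.8²/54 + 9.5²/59) = 2.4804
df = 85.34 → 85 (Welch–Satterthwaite, rounded down)
t* = 2.371

CI: 13.80 ± 2.371 · 2.4804 = 13.80 ± 5.88 = (7.92, 19.68)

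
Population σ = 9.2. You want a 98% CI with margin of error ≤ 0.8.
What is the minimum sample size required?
n ≥ 716

For margin E ≤ 0.8:
n ≥ (z* · σ / E)²
n ≥ (2.326 · 9.2 / 0.8)²
n ≥ 715.51

Minimum n = 716 (rounding up)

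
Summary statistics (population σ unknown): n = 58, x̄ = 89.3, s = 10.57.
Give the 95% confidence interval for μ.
(86.52, 92.08)

t-interval (σ unknown):
df = n - 1 = 57
t* = 2.002 for 95% confidence

Margin of error = t* · s/√n = 2.002 · 10.57/√58 = 2.78

CI: (86.52, 92.08)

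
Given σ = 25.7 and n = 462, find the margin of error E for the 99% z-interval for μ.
Margin of error = 3.08

Margin of error = z* · σ/√n
= 2.576 · 25.7/√462
= 2.576 · 25.7/21.4942
= 3.08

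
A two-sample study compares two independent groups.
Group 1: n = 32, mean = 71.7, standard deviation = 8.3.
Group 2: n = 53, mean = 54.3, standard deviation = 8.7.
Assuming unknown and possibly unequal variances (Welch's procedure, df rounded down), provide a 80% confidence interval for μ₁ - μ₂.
(14.95, 19.85)

Difference: x̄₁ - x̄₂ = 17.40
SE = √(s₁²/n₁ + s₂²/n₂) = √(8.3²/32 + 8.7²/53) = 1.8923
df = 67.95 → 67 (Welch–Satterthwaite, rounded down)
t* = 1.294

CI: 17.40 ± 1.294 · 1.8923 = 17.40 ± 2.45 = (14.95, 19.85)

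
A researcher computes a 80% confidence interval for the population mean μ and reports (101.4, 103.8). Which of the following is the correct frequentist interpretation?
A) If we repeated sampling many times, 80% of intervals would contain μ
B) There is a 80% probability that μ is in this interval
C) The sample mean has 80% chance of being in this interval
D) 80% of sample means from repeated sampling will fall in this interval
A

A) Correct — this is the frequentist long-run coverage interpretation.
B) Wrong — μ is fixed; the randomness lives in the interval, not in μ.
C) Wrong — x̄ is observed and sits in the interval by construction.
D) Wrong — coverage applies to intervals containing μ, not to future x̄ values.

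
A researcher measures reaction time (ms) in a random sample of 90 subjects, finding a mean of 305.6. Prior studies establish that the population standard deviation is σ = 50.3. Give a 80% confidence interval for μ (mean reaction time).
(298.80, 312.40)

z-interval (σ known):
z* = 1.282 for 80% confidence

Margin of error = z* · σ/√n = 1.282 · 50.3/√90 = 6.80

CI: (305.6 - 6.80, 305.6 + 6.80) = (298.80, 312.40)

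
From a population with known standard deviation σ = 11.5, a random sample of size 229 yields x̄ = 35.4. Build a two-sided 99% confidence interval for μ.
(33.44, 37.36)

z-interval (σ known):
z* = 2.576 for 99% confidence

Margin of error = z* · σ/√n = 2.576 · 11.5/√229 = 1.96

CI: (35.4 - 1.96, 35.4 + 1.96) = (33.44, 37.36)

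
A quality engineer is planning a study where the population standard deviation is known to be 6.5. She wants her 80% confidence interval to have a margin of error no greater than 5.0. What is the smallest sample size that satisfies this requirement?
n ≥ 3

For margin E ≤ 5.0:
n ≥ (z* · σ / E)²
n ≥ (1.282 · 6.5 / 5.0)²
n ≥ 2.78

Minimum n = 3 (rounding up)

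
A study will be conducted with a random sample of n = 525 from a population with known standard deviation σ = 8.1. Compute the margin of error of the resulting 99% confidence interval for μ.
Margin of error = 0.91

Margin of error = z* · σ/√n
= 2.576 · 8.1/√525
= 2.576 · 8.1/22.9129
= 0.91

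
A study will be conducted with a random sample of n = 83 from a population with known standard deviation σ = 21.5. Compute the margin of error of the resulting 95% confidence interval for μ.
Margin of error = 4.63

Margin of error = z* · σ/√n
= 1.960 · 21.5/√83
= 1.960 · 21.5/9.1104
= 4.63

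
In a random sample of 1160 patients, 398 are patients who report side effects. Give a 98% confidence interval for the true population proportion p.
(0.311, 0.376)

Proportion CI:
p̂ = 398/1160 = 0.34310
SE = √(p̂(1-p̂)/n) = √(0.34310 · 0.65690 / 1160) = 0.01394

z* = 2.326
Margin = z* · SE = 2.326 · 0.01394 = 0.0324

CI: 0.34310 ± 0.0324 = (0.311, 0.376)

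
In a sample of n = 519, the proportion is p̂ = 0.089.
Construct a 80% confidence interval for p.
(0.073, 0.105)

Proportion CI:
SE = √(p̂(1-p̂)/n) = √(0.089 · 0.911 / 519) = 0.01250

z* = 1.282
Margin = z* · SE = 1.282 · 0.01250 = 0.0160

CI: 0.089 ± 0.0160 = (0.073, 0.105)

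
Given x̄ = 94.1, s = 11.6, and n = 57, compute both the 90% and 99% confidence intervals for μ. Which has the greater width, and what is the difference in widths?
99% CI is wider by 3.06

df = 56
90% CI: t* = 1.673, (91.53, 96.67), width = 2 · t* · s/√n = 5.14
99% CI: t* = 2.667, (90.00, 98.20), width = 2 · t* · s/√n = 8.20

The 99% CI is wider by 8.20 - 5.14 = 3.06.
Higher confidence requires a wider interval.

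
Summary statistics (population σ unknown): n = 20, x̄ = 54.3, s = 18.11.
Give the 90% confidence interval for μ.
(47.30, 61.30)

t-interval (σ unknown):
df = n - 1 = 19
t* = 1.729 for 90% confidence

Margin of error = t* · s/√n = 1.729 · 18.11/√20 = 7.00

CI: (47.30, 61.30)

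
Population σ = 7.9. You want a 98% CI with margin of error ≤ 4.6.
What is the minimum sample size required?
n ≥ 16

For margin E ≤ 4.6:
n ≥ (z* · σ / E)²
n ≥ (2.326 · 7.9 / 4.6)²
n ≥ 15.96

Minimum n = 16 (rounding up)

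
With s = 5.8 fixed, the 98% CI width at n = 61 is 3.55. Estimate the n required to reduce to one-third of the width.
n ≈ 549

CI width ∝ 1/√n
To reduce width by factor 3, need √n to grow by 3 → need 3² = 9 times as many samples.

Current: n = 61, width = 3.55
New: n = 549, width ≈ 1.16

Width reduced by factor of 3.55/1.16 = 3.06.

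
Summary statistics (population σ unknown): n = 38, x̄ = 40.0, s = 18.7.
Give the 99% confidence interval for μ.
(31.76, 48.24)

t-interval (σ unknown):
df = n - 1 = 37
t* = 2.715 for 99% confidence

Margin of error = t* · s/√n = 2.715 · 18.7/√38 = 8.24

CI: (31.76, 48.24)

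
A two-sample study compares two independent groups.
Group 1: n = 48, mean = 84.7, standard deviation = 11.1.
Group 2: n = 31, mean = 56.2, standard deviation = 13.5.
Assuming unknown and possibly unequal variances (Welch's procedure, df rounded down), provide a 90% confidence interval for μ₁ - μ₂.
(23.64, 33.36)

Difference: x̄₁ - x̄₂ = 28.50
SE = √(s₁²/n₁ + s₂²/n₂) = √(11.1²/48 + 13.5²/31) = 2.9062
df = 55.20 → 55 (Welch–Satterthwaite, rounded down)
t* = 1.673

CI: 28.50 ± 1.673 · 2.9062 = 28.50 ± 4.86 = (23.64, 33.36)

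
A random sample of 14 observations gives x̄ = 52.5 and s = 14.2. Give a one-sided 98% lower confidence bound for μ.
μ ≥ 43.84

Lower bound (one-sided):
t* = 2.282 (one-sided for 98%)
Lower bound = x̄ - t* · s/√n = 52.5 - 2.282 · 14.2/√14 = 43.84

We are 98% confident that μ ≥ 43.84.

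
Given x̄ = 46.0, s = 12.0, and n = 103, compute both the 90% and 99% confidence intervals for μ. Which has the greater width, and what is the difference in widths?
99% CI is wider by 2.28

df = 102
90% CI: t* = 1.660, (44.04, 47.96), width = 2 · t* · s/√n = 3.93
99% CI: t* = 2.625, (42.90, 49.10), width = 2 · t* · s/√n = 6.21

The 99% CI is wider by 6.21 - 3.93 = 2.28.
Higher confidence requires a wider interval.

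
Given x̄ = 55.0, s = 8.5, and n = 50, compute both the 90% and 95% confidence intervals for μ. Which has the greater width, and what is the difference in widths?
95% CI is wider by 0.80

df = 49
90% CI: t* = 1.677, (52.98, 57.02), width = 2 · t* · s/√n = 4.03
95% CI: t* = 2.010, (52.58, 57.42), width = 2 · t* · s/√n = 4.83

The 95% CI is wider by 4.83 - 4.03 = 0.80.
Higher confidence requires a wider interval.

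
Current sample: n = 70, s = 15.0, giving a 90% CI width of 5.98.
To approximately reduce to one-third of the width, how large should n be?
n ≈ 630

CI width ∝ 1/√n
To reduce width by factor 3, need √n to grow by 3 → need 3² = 9 times as many samples.

Current: n = 70, width = 5.98
New: n = 630, width ≈ 1.97

Width reduced by factor of 5.98/1.97 = 3.04.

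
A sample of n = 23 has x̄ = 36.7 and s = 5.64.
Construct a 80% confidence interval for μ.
(35.15, 38.25)

t-interval (σ unknown):
df = n - 1 = 22
t* = 1.321 for 80% confidence

Margin of error = t* · s/√n = 1.321 · 5.64/√23 = 1.55

CI: (35.15, 38.25)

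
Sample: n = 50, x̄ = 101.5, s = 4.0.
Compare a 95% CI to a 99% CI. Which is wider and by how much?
99% CI is wider by 0.76

df = 49
95% CI: t* = 2.010, (100.36, 102.64), width = 2 · t* · s/√n = 2.27
99% CI: t* = 2.680, (99.98, 103.02), width = 2 · t* · s/√n = 3.03

The 99% CI is wider by 3.03 - 2.27 = 0.76.
Higher confidence requires a wider interval.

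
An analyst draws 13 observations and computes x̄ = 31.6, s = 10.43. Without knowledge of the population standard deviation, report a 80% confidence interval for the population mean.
(27.68, 35.52)

t-interval (σ unknown):
df = n - 1 = 12
t* = 1.356 for 80% confidence

Margin of error = t* · s/√n = 1.356 · 10.43/√13 = 3.92

CI: (27.68, 35.52)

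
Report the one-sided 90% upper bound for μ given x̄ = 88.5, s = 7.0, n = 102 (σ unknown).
μ ≤ 89.39

Upper bound (one-sided):
t* = 1.290 (one-sided for 90%)
Upper bound = x̄ + t* · s/√n = 88.5 + 1.290 · 7.0/√102 = 89.39

We are 90% confident that μ ≤ 89.39.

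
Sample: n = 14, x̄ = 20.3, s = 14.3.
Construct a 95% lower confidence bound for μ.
μ ≥ 13.53

Lower bound (one-sided):
t* = 1.771 (one-sided for 95%)
Lower bound = x̄ - t* · s/√n = 20.3 - 1.771 · 14.3/√14 = 13.53

We are 95% confident that μ ≥ 13.53.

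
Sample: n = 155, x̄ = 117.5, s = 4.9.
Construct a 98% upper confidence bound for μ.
μ ≤ 118.32

Upper bound (one-sided):
t* = 2.071 (one-sided for 98%)
Upper bound = x̄ + t* · s/√n = 117.5 + 2.071 · 4.9/√155 = 118.32

We are 98% confident that μ ≤ 118.32.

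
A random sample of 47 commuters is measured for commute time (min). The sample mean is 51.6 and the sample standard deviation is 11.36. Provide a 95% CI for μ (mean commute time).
(48.26, 54.94)

t-interval (σ unknown):
df = n - 1 = 46
t* = 2.013 for 95% confidence

Margin of error = t* · s/√n = 2.013 · 11.36/√47 = 3.34

CI: (48.26, 54.94)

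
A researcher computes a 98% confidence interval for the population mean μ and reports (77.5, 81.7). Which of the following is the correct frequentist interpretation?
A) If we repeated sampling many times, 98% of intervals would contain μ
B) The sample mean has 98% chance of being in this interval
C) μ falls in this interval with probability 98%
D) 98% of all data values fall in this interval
A

A) Correct — this is the frequentist long-run coverage interpretation.
B) Wrong — x̄ is observed and sits in the interval by construction.
C) Wrong — μ is fixed; the randomness lives in the interval, not in μ.
D) Wrong — a CI is about the parameter μ, not individual data values.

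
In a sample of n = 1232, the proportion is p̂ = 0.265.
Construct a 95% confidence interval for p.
(0.240, 0.290)

Proportion CI:
SE = √(p̂(1-p̂)/n) = √(0.265 · 0.735 / 1232) = 0.01257

z* = 1.960
Margin = z* · SE = 1.960 · 0.01257 = 0.0246

CI: 0.265 ± 0.0246 = (0.240, 0.290)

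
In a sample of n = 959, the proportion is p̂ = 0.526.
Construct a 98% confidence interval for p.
(0.488, 0.564)

Proportion CI:
SE = √(p̂(1-p̂)/n) = √(0.526 · 0.474 / 959) = 0.01612

z* = 2.326
Margin = z* · SE = 2.326 · 0.01612 = 0.0375

CI: 0.526 ± 0.0375 = (0.488, 0.564)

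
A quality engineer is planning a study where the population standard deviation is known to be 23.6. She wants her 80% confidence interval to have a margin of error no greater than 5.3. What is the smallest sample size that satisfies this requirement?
n ≥ 33

For margin E ≤ 5.3:
n ≥ (z* · σ / E)²
n ≥ (1.282 · 23.6 / 5.3)²
n ≥ 32.59

Minimum n = 33 (rounding up)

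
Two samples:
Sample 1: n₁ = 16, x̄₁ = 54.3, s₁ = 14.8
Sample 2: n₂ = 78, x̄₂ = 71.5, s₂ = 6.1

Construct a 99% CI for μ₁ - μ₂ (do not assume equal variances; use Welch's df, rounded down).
(-28.19, -6.21)

Difference: x̄₁ - x̄₂ = -17.20
SE = √(s₁²/n₁ + s₂²/n₂) = √(14.8²/16 + 6.1²/78) = 3.7639
df = 16.06 → 16 (Welch–Satterthwaite, rounded down)
t* = 2.921

CI: -17.20 ± 2.921 · 3.7639 = -17.20 ± 10.99 = (-28.19, -6.21)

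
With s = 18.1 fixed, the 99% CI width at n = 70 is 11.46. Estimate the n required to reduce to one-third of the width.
n ≈ 630

CI width ∝ 1/√n
To reduce width by factor 3, need √n to grow by 3 → need 3² = 9 times as many samples.

Current: n = 70, width = 11.46
New: n = 630, width ≈ 3.73

Width reduced by factor of 11.46/3.73 = 3.07.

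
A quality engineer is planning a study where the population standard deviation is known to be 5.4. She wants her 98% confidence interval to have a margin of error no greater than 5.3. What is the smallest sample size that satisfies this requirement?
n ≥ 6

For margin E ≤ 5.3:
n ≥ (z* · σ / E)²
n ≥ (2.326 · 5.4 / 5.3)²
n ≥ 5.62

Minimum n = 6 (rounding up)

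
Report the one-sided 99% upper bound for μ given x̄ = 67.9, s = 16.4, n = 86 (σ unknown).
μ ≤ 72.09

Upper bound (one-sided):
t* = 2.371 (one-sided for 99%)
Upper bound = x̄ + t* · s/√n = 67.9 + 2.371 · 16.4/√86 = 72.09

We are 99% confident that μ ≤ 72.09.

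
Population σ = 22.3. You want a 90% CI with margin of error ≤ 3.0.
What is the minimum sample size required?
n ≥ 150

For margin E ≤ 3.0:
n ≥ (z* · σ / E)²
n ≥ (1.645 · 22.3 / 3.0)²
n ≥ 149.52

Minimum n = 150 (rounding up)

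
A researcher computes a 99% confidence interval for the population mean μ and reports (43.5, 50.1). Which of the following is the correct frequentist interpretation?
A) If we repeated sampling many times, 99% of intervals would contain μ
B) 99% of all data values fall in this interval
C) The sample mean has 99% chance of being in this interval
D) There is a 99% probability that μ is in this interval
A

A) Correct — this is the frequentist long-run coverage interpretation.
B) Wrong — a CI is about the parameter μ, not individual data values.
C) Wrong — x̄ is observed and sits in the interval by construction.
D) Wrong — μ is fixed; the randomness lives in the interval, not in μ.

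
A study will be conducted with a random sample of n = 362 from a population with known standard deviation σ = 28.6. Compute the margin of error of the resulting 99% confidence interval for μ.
Margin of error = 3.87

Margin of error = z* · σ/√n
= 2.576 · 28.6/√362
= 2.576 · 28.6/19.0263
= 3.87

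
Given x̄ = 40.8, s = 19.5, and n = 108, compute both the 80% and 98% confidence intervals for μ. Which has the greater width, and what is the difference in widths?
98% CI is wider by 4.02

df = 107
80% CI: t* = 1.290, (38.38, 43.22), width = 2 · t* · s/√n = 4.84
98% CI: t* = 2.362, (36.37, 45.23), width = 2 · t* · s/√n = 8.86

The 98% CI is wider by 8.86 - 4.84 = 4.02.
Higher confidence requires a wider interval.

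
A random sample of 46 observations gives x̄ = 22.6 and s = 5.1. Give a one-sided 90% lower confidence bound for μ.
μ ≥ 21.62

Lower bound (one-sided):
t* = 1.301 (one-sided for 90%)
Lower bound = x̄ - t* · s/√n = 22.6 - 1.301 · 5.1/√46 = 21.62

We are 90% confident that μ ≥ 21.62.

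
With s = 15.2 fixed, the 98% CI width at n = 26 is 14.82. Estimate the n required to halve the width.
n ≈ 104

CI width ∝ 1/√n
To reduce width by factor 2, need √n to grow by 2 → need 2² = 4 times as many samples.

Current: n = 26, width = 14.82
New: n = 104, width ≈ 7.04

Width reduced by factor of 14.82/7.04 = 2.11.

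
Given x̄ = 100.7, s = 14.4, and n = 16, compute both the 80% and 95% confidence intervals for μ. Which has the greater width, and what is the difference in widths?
95% CI is wider by 5.68

df = 15
80% CI: t* = 1.341, (95.87, 105.53), width = 2 · t* · s/√n = 9.66
95% CI: t* = 2.131, (93.03, 108.37), width = 2 · t* · s/√n = 15.34

The 95% CI is wider by 15.34 - 9.66 = 5.68.
Higher confidence requires a wider interval.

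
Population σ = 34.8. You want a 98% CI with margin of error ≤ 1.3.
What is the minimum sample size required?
n ≥ 3877

For margin E ≤ 1.3:
n ≥ (z* · σ / E)²
n ≥ (2.326 · 34.8 / 1.3)²
n ≥ 3876.96

Minimum n = 3877 (rounding up)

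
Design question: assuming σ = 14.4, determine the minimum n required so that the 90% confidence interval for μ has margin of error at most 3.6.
n ≥ 44

For margin E ≤ 3.6:
n ≥ (z* · σ / E)²
n ≥ (1.645 · 14.4 / 3.6)²
n ≥ 43.30

Minimum n = 44 (rounding up)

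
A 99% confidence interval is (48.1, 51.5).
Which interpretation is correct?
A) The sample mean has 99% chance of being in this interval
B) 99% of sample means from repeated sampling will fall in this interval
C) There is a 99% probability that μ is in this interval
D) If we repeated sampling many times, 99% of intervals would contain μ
D

A) Wrong — x̄ is observed and sits in the interval by construction.
B) Wrong — coverage applies to intervals containing μ, not to future x̄ values.
C) Wrong — μ is fixed; the randomness lives in the interval, not in μ.
D) Correct — this is the frequentist long-run coverage interpretation.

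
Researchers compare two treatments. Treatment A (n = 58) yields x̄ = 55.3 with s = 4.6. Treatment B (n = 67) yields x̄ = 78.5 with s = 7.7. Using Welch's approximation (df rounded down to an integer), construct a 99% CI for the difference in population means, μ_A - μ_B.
(-26.13, -20.27)

Difference: x̄₁ - x̄₂ = -23.20
SE = √(s₁²/n₁ + s₂²/n₂) = √(4.6²/58 + 7.7²/67) = 1.1179
df = 109.99 → 109 (Welch–Satterthwaite, rounded down)
t* = 2.622

CI: -23.20 ± 2.622 · 1.1179 = -23.20 ± 2.93 = (-26.13, -20.27)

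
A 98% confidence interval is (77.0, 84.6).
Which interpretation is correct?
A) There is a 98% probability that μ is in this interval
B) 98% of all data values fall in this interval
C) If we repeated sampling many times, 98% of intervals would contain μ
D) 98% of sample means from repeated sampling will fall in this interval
C

A) Wrong — μ is fixed; the randomness lives in the interval, not in μ.
B) Wrong — a CI is about the parameter μ, not individual data values.
C) Correct — this is the frequentist long-run coverage interpretation.
D) Wrong — coverage applies to intervals containing μ, not to future x̄ values.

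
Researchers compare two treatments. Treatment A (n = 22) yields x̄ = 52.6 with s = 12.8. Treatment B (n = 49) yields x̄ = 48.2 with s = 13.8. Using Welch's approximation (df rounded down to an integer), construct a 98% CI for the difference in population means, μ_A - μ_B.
(-3.73, 12.53)

Difference: x̄₁ - x̄₂ = 4.40
SE = √(s₁²/n₁ + s₂²/n₂) = √(12.8²/22 + 13.8²/49) = 3.3666
df = 43.46 → 43 (Welch–Satterthwaite, rounded down)
t* = 2.416

CI: 4.40 ± 2.416 · 3.3666 = 4.40 ± 8.13 = (-3.73, 12.53)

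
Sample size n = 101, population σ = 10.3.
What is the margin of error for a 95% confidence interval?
Margin of error = 2.01

Margin of error = z* · σ/√n
= 1.960 · 10.3/√101
= 1.960 · 10.3/10.0499
= 2.01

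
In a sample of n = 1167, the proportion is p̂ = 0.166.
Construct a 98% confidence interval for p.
(0.141, 0.191)

Proportion CI:
SE = √(p̂(1-p̂)/n) = √(0.166 · 0.834 / 1167) = 0.01089

z* = 2.326
Margin = z* · SE = 2.326 · 0.01089 = 0.0253

CI: 0.166 ± 0.0253 = (0.141, 0.191)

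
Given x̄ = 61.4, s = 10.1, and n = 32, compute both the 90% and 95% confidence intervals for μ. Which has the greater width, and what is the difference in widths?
95% CI is wider by 1.22

df = 31
90% CI: t* = 1.696, (58.37, 64.43), width = 2 · t* · s/√n = 6.06
95% CI: t* = 2.040, (57.76, 65.04), width = 2 · t* · s/√n = 7.28

The 95% CI is wider by 7.28 - 6.06 = 1.22.
Higher confidence requires a wider interval.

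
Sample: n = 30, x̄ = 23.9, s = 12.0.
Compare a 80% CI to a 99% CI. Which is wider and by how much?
99% CI is wider by 6.34

df = 29
80% CI: t* = 1.311, (21.03, 26.77), width = 2 · t* · s/√n = 5.74
99% CI: t* = 2.756, (17.86, 29.94), width = 2 · t* · s/√n = 12.08

The 99% CI is wider by 12.08 - 5.74 = 6.34.
Higher confidence requires a wider interval.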